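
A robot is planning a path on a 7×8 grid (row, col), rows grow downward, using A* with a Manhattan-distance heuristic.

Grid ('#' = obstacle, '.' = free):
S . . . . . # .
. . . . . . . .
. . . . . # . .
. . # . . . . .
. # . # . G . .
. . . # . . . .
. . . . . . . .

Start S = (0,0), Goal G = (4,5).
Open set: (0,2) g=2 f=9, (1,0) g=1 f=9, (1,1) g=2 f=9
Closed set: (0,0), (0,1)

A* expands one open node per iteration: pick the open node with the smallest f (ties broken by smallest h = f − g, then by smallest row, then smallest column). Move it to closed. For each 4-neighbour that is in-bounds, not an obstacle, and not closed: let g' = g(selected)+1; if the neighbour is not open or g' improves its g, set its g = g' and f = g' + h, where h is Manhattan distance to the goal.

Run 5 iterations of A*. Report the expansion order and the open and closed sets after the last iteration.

step 1: expand (0,2) (f=9, h=7) → closed; open now [(0,3) g=3 f=9, (1,0) g=1 f=9, (1,1) g=2 f=9, (1,2) g=3 f=9]
step 2: expand (0,3) (f=9, h=6) → closed; open now [(0,4) g=4 f=9, (1,0) g=1 f=9, (1,1) g=2 f=9, (1,2) g=3 f=9, (1,3) g=4 f=9]
step 3: expand (0,4) (f=9, h=5) → closed; open now [(0,5) g=5 f=9, (1,0) g=1 f=9, (1,1) g=2 f=9, (1,2) g=3 f=9, (1,3) g=4 f=9, (1,4) g=5 f=9]
step 4: expand (0,5) (f=9, h=4) → closed; open now [(1,0) g=1 f=9, (1,1) g=2 f=9, (1,2) g=3 f=9, (1,3) g=4 f=9, (1,4) g=5 f=9, (1,5) g=6 f=9]
step 5: expand (1,5) (f=9, h=3) → closed; open now [(1,0) g=1 f=9, (1,1) g=2 f=9, (1,2) g=3 f=9, (1,3) g=4 f=9, (1,4) g=5 f=9, (1,6) g=7 f=11]

order=[(0,2) → (0,3) → (0,4) → (0,5) → (1,5)]; open=[(1,0) g=1 f=9, (1,1) g=2 f=9, (1,2) g=3 f=9, (1,3) g=4 f=9, (1,4) g=5 f=9, (1,6) g=7 f=11]; closed=[(0,0), (0,1), (0,2), (0,3), (0,4), (0,5), (1,5)]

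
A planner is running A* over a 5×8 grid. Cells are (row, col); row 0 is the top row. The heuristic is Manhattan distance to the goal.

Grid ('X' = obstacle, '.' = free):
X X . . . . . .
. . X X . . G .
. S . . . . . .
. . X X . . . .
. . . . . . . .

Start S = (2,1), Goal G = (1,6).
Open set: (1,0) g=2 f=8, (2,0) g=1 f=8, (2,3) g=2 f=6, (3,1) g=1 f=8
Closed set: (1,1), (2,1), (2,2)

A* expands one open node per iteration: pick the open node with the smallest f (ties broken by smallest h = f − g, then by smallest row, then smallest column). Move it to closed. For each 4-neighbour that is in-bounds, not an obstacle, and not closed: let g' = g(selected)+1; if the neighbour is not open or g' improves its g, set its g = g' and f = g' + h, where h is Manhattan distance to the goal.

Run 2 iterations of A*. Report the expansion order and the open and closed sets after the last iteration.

step 1: expand (2,3) (f=6, h=4) → closed; open now [(1,0) g=2 f=8, (2,0) g=1 f=8, (2,4) g=3 f=6, (3,1) g=1 f=8]
step 2: expand (2,4) (f=6, h=3) → closed; open now [(1,0) g=2 f=8, (1,4) g=4 f=6, (2,0) g=1 f=8, (2,5) g=4 f=6, (3,1) g=1 f=8, (3,4) g=4 f=8]

order=[(2,3) → (2,4)]; open=[(1,0) g=2 f=8, (1,4) g=4 f=6, (2,0) g=1 f=8, (2,5) g=4 f=6, (3,1) g=1 f=8, (3,4) g=4 f=8]; closed=[(1,1), (2,1), (2,2), (2,3), (2,4)]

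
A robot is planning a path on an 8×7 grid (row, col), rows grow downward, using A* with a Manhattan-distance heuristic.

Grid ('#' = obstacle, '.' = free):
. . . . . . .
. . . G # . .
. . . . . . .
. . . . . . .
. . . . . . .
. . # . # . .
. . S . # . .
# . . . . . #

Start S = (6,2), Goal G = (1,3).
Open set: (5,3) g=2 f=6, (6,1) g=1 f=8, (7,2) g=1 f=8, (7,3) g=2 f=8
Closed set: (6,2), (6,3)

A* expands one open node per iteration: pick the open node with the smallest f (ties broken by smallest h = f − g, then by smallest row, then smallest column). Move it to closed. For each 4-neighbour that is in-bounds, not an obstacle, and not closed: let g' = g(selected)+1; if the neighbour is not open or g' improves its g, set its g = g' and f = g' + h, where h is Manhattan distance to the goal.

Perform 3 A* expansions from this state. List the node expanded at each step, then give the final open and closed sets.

order=[(5,3) → (4,3) → (3,3)]; open=[(2,3) g=5 f=6, (3,2) g=5 f=8, (3,4) g=5 f=8, (4,2) g=4 f=8, (4,4) g=4 f=8, (6,1) g=1 f=8, (7,2) g=1 f=8, (7,3) g=2 f=8]; closed=[(3,3), (4,3), (5,3), (6,2), (6,3)]

step 1: expand (5,3) (f=6, h=4) → closed; open now [(4,3) g=3 f=6, (6,1) g=1 f=8, (7,2) g=1 f=8, (7,3) g=2 f=8]
step 2: expand (4,3) (f=6, h=3) → closed; open now [(3,3) g=4 f=6, (4,2) g=4 f=8, (4,4) g=4 f=8, (6,1) g=1 f=8, (7,2) g=1 f=8, (7,3) g=2 f=8]
step 3: expand (3,3) (f=6, h=2) → closed; open now [(2,3) g=5 f=6, (3,2) g=5 f=8, (3,4) g=5 f=8, (4,2) g=4 f=8, (4,4) g=4 f=8, (6,1) g=1 f=8, (7,2) g=1 f=8, (7,3) g=2 f=8]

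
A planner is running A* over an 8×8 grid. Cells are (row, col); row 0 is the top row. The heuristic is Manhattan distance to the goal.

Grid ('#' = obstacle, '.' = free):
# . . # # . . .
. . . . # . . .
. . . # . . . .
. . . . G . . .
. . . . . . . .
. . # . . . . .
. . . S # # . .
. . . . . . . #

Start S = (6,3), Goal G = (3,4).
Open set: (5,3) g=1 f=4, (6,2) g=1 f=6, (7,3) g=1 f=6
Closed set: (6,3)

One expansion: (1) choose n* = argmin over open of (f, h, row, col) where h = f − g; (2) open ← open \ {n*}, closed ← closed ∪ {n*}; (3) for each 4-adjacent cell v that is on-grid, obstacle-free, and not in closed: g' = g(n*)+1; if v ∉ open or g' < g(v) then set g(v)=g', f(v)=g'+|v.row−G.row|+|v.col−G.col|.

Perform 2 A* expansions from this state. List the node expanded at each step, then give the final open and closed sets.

order=[(5,3) → (4,3)]; open=[(3,3) g=3 f=4, (4,2) g=3 f=6, (4,4) g=3 f=4, (5,4) g=2 f=4, (6,2) g=1 f=6, (7,3) g=1 f=6]; closed=[(4,3), (5,3), (6,3)]

step 1: expand (5,3) (f=4, h=3) → closed; open now [(4,3) g=2 f=4, (5,4) g=2 f=4, (6,2) g=1 f=6, (7,3) g=1 f=6]
step 2: expand (4,3) (f=4, h=2) → closed; open now [(3,3) g=3 f=4, (4,2) g=3 f=6, (4,4) g=3 f=4, (5,4) g=2 f=4, (6,2) g=1 f=6, (7,3) g=1 f=6]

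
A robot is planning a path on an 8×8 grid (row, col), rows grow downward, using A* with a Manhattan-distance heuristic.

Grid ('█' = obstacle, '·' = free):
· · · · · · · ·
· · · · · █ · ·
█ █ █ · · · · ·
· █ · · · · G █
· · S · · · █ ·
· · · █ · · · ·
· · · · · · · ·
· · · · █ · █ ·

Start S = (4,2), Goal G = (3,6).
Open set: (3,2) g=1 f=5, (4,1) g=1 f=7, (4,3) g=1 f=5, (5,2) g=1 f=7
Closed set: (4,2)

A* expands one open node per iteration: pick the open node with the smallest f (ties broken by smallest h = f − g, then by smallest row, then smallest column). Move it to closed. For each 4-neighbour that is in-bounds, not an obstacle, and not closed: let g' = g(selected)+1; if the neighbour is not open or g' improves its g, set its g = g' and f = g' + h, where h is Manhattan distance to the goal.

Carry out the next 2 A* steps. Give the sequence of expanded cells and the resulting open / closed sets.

step 1: expand (3,2) (f=5, h=4) → closed; open now [(3,3) g=2 f=5, (4,1) g=1 f=7, (4,3) g=1 f=5, (5,2) g=1 f=7]
step 2: expand (3,3) (f=5, h=3) → closed; open now [(2,3) g=3 f=7, (3,4) g=3 f=5, (4,1) g=1 f=7, (4,3) g=1 f=5, (5,2) g=1 f=7]

order=[(3,2) → (3,3)]; open=[(2,3) g=3 f=7, (3,4) g=3 f=5, (4,1) g=1 f=7, (4,3) g=1 f=5, (5,2) g=1 f=7]; closed=[(3,2), (3,3), (4,2)]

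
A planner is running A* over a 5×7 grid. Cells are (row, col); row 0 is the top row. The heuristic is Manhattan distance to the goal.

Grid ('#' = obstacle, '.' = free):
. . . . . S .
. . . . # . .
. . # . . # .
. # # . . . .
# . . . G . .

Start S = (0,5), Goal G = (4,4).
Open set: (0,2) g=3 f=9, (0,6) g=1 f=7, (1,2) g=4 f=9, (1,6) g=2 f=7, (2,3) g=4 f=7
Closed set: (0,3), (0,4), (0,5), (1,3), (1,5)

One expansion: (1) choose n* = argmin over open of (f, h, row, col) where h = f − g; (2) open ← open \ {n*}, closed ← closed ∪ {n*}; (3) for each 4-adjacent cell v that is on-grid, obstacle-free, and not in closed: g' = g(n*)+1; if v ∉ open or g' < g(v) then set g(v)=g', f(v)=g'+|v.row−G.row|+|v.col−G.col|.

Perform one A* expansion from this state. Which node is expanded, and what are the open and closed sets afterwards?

expanded=(2,3); open=[(0,2) g=3 f=9, (0,6) g=1 f=7, (1,2) g=4 f=9, (1,6) g=2 f=7, (2,4) g=5 f=7, (3,3) g=5 f=7]; closed=[(0,3), (0,4), (0,5), (1,3), (1,5), (2,3)]

step 1: expand (2,3) (f=7, h=3) → closed; open now [(0,2) g=3 f=9, (0,6) g=1 f=7, (1,2) g=4 f=9, (1,6) g=2 f=7, (2,4) g=5 f=7, (3,3) g=5 f=7]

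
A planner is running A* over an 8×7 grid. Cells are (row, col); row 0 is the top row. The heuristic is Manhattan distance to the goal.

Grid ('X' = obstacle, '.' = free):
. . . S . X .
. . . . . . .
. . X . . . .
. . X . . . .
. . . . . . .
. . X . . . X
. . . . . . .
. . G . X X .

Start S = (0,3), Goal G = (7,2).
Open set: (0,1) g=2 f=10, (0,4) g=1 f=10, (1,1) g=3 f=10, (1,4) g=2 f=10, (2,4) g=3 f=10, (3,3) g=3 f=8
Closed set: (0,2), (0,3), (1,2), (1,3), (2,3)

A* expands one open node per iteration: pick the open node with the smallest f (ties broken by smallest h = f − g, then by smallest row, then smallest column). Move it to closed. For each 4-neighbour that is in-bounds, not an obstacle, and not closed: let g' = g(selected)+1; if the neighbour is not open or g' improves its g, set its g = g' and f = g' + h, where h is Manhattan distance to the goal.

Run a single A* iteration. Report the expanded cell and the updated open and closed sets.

step 1: expand (3,3) (f=8, h=5) → closed; open now [(0,1) g=2 f=10, (0,4) g=1 f=10, (1,1) g=3 f=10, (1,4) g=2 f=10, (2,4) g=3 f=10, (3,4) g=4 f=10, (4,3) g=4 f=8]

expanded=(3,3); open=[(0,1) g=2 f=10, (0,4) g=1 f=10, (1,1) g=3 f=10, (1,4) g=2 f=10, (2,4) g=3 f=10, (3,4) g=4 f=10, (4,3) g=4 f=8]; closed=[(0,2), (0,3), (1,2), (1,3), (2,3), (3,3)]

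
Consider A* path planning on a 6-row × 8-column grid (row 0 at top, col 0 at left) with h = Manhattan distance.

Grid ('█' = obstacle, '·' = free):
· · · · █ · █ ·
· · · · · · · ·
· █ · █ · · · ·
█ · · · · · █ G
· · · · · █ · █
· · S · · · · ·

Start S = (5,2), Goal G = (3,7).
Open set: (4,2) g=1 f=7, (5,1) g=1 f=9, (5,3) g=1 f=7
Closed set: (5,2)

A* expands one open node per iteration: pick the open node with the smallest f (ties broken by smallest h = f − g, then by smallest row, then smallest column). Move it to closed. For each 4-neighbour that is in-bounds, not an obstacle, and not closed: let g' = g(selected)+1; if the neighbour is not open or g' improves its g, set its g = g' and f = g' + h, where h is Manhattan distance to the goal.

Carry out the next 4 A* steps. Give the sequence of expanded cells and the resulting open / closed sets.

step 1: expand (4,2) (f=7, h=6) → closed; open now [(3,2) g=2 f=7, (4,1) g=2 f=9, (4,3) g=2 f=7, (5,1) g=1 f=9, (5,3) g=1 f=7]
step 2: expand (3,2) (f=7, h=5) → closed; open now [(2,2) g=3 f=9, (3,1) g=3 f=9, (3,3) g=3 f=7, (4,1) g=2 f=9, (4,3) g=2 f=7, (5,1) g=1 f=9, (5,3) g=1 f=7]
step 3: expand (3,3) (f=7, h=4) → closed; open now [(2,2) g=3 f=9, (3,1) g=3 f=9, (3,4) g=4 f=7, (4,1) g=2 f=9, (4,3) g=2 f=7, (5,1) g=1 f=9, (5,3) g=1 f=7]
step 4: expand (3,4) (f=7, h=3) → closed; open now [(2,2) g=3 f=9, (2,4) g=5 f=9, (3,1) g=3 f=9, (3,5) g=5 f=7, (4,1) g=2 f=9, (4,3) g=2 f=7, (4,4) g=5 f=9, (5,1) g=1 f=9, (5,3) g=1 f=7]

order=[(4,2) → (3,2) → (3,3) → (3,4)]; open=[(2,2) g=3 f=9, (2,4) g=5 f=9, (3,1) g=3 f=9, (3,5) g=5 f=7, (4,1) g=2 f=9, (4,3) g=2 f=7, (4,4) g=5 f=9, (5,1) g=1 f=9, (5,3) g=1 f=7]; closed=[(3,2), (3,3), (3,4), (4,2), (5,2)]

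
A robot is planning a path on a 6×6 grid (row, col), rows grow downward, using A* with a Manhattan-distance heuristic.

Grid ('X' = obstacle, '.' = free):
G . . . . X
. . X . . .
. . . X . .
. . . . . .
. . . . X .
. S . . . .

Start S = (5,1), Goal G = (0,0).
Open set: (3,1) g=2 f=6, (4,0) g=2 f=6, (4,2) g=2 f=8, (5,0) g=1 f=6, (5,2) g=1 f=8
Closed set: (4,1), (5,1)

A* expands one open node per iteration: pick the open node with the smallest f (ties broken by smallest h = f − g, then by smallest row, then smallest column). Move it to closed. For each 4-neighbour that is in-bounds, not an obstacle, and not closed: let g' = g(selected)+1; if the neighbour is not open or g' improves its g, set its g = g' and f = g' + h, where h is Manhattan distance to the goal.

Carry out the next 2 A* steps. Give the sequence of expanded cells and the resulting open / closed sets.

order=[(3,1) → (2,1)]; open=[(1,1) g=4 f=6, (2,0) g=4 f=6, (2,2) g=4 f=8, (3,0) g=3 f=6, (3,2) g=3 f=8, (4,0) g=2 f=6, (4,2) g=2 f=8, (5,0) g=1 f=6, (5,2) g=1 f=8]; closed=[(2,1), (3,1), (4,1), (5,1)]

step 1: expand (3,1) (f=6, h=4) → closed; open now [(2,1) g=3 f=6, (3,0) g=3 f=6, (3,2) g=3 f=8, (4,0) g=2 f=6, (4,2) g=2 f=8, (5,0) g=1 f=6, (5,2) g=1 f=8]
step 2: expand (2,1) (f=6, h=3) → closed; open now [(1,1) g=4 f=6, (2,0) g=4 f=6, (2,2) g=4 f=8, (3,0) g=3 f=6, (3,2) g=3 f=8, (4,0) g=2 f=6, (4,2) g=2 f=8, (5,0) g=1 f=6, (5,2) g=1 f=8]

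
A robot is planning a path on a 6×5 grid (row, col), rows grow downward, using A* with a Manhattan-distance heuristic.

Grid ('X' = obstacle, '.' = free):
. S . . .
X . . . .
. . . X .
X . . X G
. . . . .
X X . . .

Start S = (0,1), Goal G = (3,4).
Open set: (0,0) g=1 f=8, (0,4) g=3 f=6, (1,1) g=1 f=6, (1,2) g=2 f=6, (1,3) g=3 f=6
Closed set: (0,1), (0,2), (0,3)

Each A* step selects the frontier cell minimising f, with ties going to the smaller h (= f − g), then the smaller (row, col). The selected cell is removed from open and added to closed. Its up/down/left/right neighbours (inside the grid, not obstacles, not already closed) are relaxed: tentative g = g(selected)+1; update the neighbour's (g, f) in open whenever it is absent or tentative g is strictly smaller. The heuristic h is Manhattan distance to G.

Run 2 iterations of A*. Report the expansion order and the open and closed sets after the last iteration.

step 1: expand (0,4) (f=6, h=3) → closed; open now [(0,0) g=1 f=8, (1,1) g=1 f=6, (1,2) g=2 f=6, (1,3) g=3 f=6, (1,4) g=4 f=6]
step 2: expand (1,4) (f=6, h=2) → closed; open now [(0,0) g=1 f=8, (1,1) g=1 f=6, (1,2) g=2 f=6, (1,3) g=3 f=6, (2,4) g=5 f=6]

order=[(0,4) → (1,4)]; open=[(0,0) g=1 f=8, (1,1) g=1 f=6, (1,2) g=2 f=6, (1,3) g=3 f=6, (2,4) g=5 f=6]; closed=[(0,1), (0,2), (0,3), (0,4), (1,4)]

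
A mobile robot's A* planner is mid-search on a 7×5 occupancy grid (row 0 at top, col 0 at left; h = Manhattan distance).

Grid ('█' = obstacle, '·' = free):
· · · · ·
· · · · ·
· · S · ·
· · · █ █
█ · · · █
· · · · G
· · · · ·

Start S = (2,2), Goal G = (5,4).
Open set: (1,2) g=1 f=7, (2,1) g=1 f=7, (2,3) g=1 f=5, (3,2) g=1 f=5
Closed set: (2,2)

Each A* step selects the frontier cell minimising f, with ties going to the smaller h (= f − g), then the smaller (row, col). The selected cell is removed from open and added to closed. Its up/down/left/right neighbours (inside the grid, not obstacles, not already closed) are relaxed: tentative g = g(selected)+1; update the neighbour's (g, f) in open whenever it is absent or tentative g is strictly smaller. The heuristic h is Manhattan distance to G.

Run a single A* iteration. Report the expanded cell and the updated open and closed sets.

step 1: expand (2,3) (f=5, h=4) → closed; open now [(1,2) g=1 f=7, (1,3) g=2 f=7, (2,1) g=1 f=7, (2,4) g=2 f=5, (3,2) g=1 f=5]

expanded=(2,3); open=[(1,2) g=1 f=7, (1,3) g=2 f=7, (2,1) g=1 f=7, (2,4) g=2 f=5, (3,2) g=1 f=5]; closed=[(2,2), (2,3)]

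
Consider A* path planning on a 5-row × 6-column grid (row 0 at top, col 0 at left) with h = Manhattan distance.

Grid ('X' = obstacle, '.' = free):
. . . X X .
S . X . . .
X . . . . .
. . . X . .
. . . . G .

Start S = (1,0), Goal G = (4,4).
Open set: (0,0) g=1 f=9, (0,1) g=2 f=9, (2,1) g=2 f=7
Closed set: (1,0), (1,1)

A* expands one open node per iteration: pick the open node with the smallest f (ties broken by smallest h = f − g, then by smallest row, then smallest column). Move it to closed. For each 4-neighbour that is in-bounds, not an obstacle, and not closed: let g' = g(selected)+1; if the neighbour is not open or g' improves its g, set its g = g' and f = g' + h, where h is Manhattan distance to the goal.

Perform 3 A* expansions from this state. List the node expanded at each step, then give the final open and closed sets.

order=[(2,1) → (2,2) → (2,3)]; open=[(0,0) g=1 f=9, (0,1) g=2 f=9, (1,3) g=5 f=9, (2,4) g=5 f=7, (3,1) g=3 f=7, (3,2) g=4 f=7]; closed=[(1,0), (1,1), (2,1), (2,2), (2,3)]

step 1: expand (2,1) (f=7, h=5) → closed; open now [(0,0) g=1 f=9, (0,1) g=2 f=9, (2,2) g=3 f=7, (3,1) g=3 f=7]
step 2: expand (2,2) (f=7, h=4) → closed; open now [(0,0) g=1 f=9, (0,1) g=2 f=9, (2,3) g=4 f=7, (3,1) g=3 f=7, (3,2) g=4 f=7]
step 3: expand (2,3) (f=7, h=3) → closed; open now [(0,0) g=1 f=9, (0,1) g=2 f=9, (1,3) g=5 f=9, (2,4) g=5 f=7, (3,1) g=3 f=7, (3,2) g=4 f=7]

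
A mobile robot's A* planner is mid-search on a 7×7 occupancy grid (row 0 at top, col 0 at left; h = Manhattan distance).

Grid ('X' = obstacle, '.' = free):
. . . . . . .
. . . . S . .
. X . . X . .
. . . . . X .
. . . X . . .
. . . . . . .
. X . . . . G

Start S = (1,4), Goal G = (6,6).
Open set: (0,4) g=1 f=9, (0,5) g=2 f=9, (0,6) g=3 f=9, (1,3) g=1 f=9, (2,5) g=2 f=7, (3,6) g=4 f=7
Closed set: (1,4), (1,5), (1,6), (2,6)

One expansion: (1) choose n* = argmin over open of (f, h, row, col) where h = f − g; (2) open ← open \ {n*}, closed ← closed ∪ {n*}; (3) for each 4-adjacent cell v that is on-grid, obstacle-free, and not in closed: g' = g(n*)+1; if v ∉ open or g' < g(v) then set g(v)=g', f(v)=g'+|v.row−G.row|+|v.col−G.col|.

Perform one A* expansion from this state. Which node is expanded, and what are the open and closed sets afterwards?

expanded=(3,6); open=[(0,4) g=1 f=9, (0,5) g=2 f=9, (0,6) g=3 f=9, (1,3) g=1 f=9, (2,5) g=2 f=7, (4,6) g=5 f=7]; closed=[(1,4), (1,5), (1,6), (2,6), (3,6)]

step 1: expand (3,6) (f=7, h=3) → closed; open now [(0,4) g=1 f=9, (0,5) g=2 f=9, (0,6) g=3 f=9, (1,3) g=1 f=9, (2,5) g=2 f=7, (4,6) g=5 f=7]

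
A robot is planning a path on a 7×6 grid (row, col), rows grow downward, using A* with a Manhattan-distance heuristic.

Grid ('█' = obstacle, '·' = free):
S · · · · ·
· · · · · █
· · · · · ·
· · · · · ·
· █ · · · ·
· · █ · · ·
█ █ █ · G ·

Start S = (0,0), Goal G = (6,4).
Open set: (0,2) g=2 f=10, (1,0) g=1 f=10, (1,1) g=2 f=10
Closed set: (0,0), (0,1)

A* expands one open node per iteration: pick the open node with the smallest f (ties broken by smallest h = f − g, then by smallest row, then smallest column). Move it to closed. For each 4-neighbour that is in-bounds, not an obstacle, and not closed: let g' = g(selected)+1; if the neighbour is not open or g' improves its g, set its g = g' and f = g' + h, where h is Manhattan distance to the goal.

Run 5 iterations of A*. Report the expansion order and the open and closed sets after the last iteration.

step 1: expand (0,2) (f=10, h=8) → closed; open now [(0,3) g=3 f=10, (1,0) g=1 f=10, (1,1) g=2 f=10, (1,2) g=3 f=10]
step 2: expand (0,3) (f=10, h=7) → closed; open now [(0,4) g=4 f=10, (1,0) g=1 f=10, (1,1) g=2 f=10, (1,2) g=3 f=10, (1,3) g=4 f=10]
step 3: expand (0,4) (f=10, h=6) → closed; open now [(0,5) g=5 f=12, (1,0) g=1 f=10, (1,1) g=2 f=10, (1,2) g=3 f=10, (1,3) g=4 f=10, (1,4) g=5 f=10]
step 4: expand (1,4) (f=10, h=5) → closed; open now [(0,5) g=5 f=12, (1,0) g=1 f=10, (1,1) g=2 f=10, (1,2) g=3 f=10, (1,3) g=4 f=10, (2,4) g=6 f=10]
step 5: expand (2,4) (f=10, h=4) → closed; open now [(0,5) g=5 f=12, (1,0) g=1 f=10, (1,1) g=2 f=10, (1,2) g=3 f=10, (1,3) g=4 f=10, (2,3) g=7 f=12, (2,5) g=7 f=12, (3,4) g=7 f=10]

order=[(0,2) → (0,3) → (0,4) → (1,4) → (2,4)]; open=[(0,5) g=5 f=12, (1,0) g=1 f=10, (1,1) g=2 f=10, (1,2) g=3 f=10, (1,3) g=4 f=10, (2,3) g=7 f=12, (2,5) g=7 f=12, (3,4) g=7 f=10]; closed=[(0,0), (0,1), (0,2), (0,3), (0,4), (1,4), (2,4)]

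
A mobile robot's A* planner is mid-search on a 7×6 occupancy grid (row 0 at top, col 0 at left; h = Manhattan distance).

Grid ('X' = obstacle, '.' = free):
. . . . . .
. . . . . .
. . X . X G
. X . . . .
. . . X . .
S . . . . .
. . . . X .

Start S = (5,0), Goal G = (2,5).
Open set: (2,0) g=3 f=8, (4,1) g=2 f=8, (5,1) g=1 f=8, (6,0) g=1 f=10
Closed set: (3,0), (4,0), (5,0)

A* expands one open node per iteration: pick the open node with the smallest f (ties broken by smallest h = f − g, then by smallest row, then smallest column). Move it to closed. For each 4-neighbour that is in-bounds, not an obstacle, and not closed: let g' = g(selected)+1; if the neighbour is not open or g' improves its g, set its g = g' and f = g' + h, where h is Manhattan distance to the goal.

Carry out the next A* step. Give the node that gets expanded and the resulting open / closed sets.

expanded=(2,0); open=[(1,0) g=4 f=10, (2,1) g=4 f=8, (4,1) g=2 f=8, (5,1) g=1 f=8, (6,0) g=1 f=10]; closed=[(2,0), (3,0), (4,0), (5,0)]

step 1: expand (2,0) (f=8, h=5) → closed; open now [(1,0) g=4 f=10, (2,1) g=4 f=8, (4,1) g=2 f=8, (5,1) g=1 f=8, (6,0) g=1 f=10]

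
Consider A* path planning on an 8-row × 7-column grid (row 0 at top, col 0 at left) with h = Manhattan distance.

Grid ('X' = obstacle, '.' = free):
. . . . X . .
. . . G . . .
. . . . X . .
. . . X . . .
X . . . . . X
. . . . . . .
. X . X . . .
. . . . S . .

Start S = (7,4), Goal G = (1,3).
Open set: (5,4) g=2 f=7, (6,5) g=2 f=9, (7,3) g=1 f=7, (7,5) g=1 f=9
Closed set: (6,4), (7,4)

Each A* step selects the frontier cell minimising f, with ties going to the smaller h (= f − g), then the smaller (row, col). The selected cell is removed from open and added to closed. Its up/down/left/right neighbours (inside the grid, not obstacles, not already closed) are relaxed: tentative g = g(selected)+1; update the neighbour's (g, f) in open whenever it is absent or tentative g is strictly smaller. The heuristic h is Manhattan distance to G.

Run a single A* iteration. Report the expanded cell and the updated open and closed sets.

expanded=(5,4); open=[(4,4) g=3 f=7, (5,3) g=3 f=7, (5,5) g=3 f=9, (6,5) g=2 f=9, (7,3) g=1 f=7, (7,5) g=1 f=9]; closed=[(5,4), (6,4), (7,4)]

step 1: expand (5,4) (f=7, h=5) → closed; open now [(4,4) g=3 f=7, (5,3) g=3 f=7, (5,5) g=3 f=9, (6,5) g=2 f=9, (7,3) g=1 f=7, (7,5) g=1 f=9]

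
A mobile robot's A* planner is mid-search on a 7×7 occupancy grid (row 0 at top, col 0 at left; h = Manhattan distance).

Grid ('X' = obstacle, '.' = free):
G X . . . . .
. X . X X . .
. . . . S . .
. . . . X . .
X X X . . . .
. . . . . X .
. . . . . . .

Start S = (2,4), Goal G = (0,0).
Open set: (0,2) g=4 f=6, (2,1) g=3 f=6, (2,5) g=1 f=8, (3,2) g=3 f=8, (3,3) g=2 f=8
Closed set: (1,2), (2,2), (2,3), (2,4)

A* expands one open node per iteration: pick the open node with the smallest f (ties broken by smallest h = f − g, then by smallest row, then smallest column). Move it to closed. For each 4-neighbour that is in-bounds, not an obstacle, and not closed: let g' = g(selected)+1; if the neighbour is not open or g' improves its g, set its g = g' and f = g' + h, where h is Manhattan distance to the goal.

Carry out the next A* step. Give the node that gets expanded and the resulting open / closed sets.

expanded=(0,2); open=[(0,3) g=5 f=8, (2,1) g=3 f=6, (2,5) g=1 f=8, (3,2) g=3 f=8, (3,3) g=2 f=8]; closed=[(0,2), (1,2), (2,2), (2,3), (2,4)]

step 1: expand (0,2) (f=6, h=2) → closed; open now [(0,3) g=5 f=8, (2,1) g=3 f=6, (2,5) g=1 f=8, (3,2) g=3 f=8, (3,3) g=2 f=8]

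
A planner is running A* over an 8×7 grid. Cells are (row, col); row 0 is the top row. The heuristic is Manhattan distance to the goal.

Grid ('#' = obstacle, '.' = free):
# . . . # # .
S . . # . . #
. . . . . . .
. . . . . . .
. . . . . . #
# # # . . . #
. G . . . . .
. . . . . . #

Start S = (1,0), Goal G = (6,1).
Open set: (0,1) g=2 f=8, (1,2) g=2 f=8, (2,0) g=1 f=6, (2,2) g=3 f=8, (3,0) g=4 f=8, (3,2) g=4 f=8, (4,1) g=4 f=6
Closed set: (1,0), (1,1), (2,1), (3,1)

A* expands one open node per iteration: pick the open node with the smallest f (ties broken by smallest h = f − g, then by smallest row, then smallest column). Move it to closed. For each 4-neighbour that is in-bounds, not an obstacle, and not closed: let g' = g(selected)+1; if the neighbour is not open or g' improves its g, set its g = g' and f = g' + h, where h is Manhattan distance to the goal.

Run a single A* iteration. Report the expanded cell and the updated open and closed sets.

expanded=(4,1); open=[(0,1) g=2 f=8, (1,2) g=2 f=8, (2,0) g=1 f=6, (2,2) g=3 f=8, (3,0) g=4 f=8, (3,2) g=4 f=8, (4,0) g=5 f=8, (4,2) g=5 f=8]; closed=[(1,0), (1,1), (2,1), (3,1), (4,1)]

step 1: expand (4,1) (f=6, h=2) → closed; open now [(0,1) g=2 f=8, (1,2) g=2 f=8, (2,0) g=1 f=6, (2,2) g=3 f=8, (3,0) g=4 f=8, (3,2) g=4 f=8, (4,0) g=5 f=8, (4,2) g=5 f=8]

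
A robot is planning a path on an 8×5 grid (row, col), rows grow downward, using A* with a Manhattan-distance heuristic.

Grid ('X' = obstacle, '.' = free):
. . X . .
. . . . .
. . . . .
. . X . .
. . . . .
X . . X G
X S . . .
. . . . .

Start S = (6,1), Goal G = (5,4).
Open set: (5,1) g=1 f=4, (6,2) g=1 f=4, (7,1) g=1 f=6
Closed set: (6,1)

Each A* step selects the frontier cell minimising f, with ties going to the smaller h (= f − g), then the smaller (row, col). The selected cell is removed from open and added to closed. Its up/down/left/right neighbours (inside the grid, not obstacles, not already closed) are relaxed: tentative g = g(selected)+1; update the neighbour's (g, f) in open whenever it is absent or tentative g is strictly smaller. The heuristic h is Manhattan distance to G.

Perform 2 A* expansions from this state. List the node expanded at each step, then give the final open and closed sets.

step 1: expand (5,1) (f=4, h=3) → closed; open now [(4,1) g=2 f=6, (5,2) g=2 f=4, (6,2) g=1 f=4, (7,1) g=1 f=6]
step 2: expand (5,2) (f=4, h=2) → closed; open now [(4,1) g=2 f=6, (4,2) g=3 f=6, (6,2) g=1 f=4, (7,1) g=1 f=6]

order=[(5,1) → (5,2)]; open=[(4,1) g=2 f=6, (4,2) g=3 f=6, (6,2) g=1 f=4, (7,1) g=1 f=6]; closed=[(5,1), (5,2), (6,1)]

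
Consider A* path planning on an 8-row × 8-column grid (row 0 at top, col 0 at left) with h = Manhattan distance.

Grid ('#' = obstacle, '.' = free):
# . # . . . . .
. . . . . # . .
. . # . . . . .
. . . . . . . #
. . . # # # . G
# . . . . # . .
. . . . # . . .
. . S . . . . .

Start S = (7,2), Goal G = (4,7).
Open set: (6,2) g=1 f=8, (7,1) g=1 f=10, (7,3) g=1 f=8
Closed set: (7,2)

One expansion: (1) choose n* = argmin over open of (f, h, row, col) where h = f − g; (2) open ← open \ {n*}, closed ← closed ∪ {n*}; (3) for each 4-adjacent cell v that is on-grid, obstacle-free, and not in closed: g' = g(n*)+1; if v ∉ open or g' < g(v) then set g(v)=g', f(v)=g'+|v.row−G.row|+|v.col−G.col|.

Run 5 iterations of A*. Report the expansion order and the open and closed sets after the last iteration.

order=[(6,2) → (5,2) → (4,2) → (5,3) → (5,4)]; open=[(3,2) g=4 f=10, (4,1) g=4 f=10, (5,1) g=3 f=10, (6,1) g=2 f=10, (6,3) g=2 f=8, (7,1) g=1 f=10, (7,3) g=1 f=8]; closed=[(4,2), (5,2), (5,3), (5,4), (6,2), (7,2)]

step 1: expand (6,2) (f=8, h=7) → closed; open now [(5,2) g=2 f=8, (6,1) g=2 f=10, (6,3) g=2 f=8, (7,1) g=1 f=10, (7,3) g=1 f=8]
step 2: expand (5,2) (f=8, h=6) → closed; open now [(4,2) g=3 f=8, (5,1) g=3 f=10, (5,3) g=3 f=8, (6,1) g=2 f=10, (6,3) g=2 f=8, (7,1) g=1 f=10, (7,3) g=1 f=8]
step 3: expand (4,2) (f=8, h=5) → closed; open now [(3,2) g=4 f=10, (4,1) g=4 f=10, (5,1) g=3 f=10, (5,3) g=3 f=8, (6,1) g=2 f=10, (6,3) g=2 f=8, (7,1) g=1 f=10, (7,3) g=1 f=8]
step 4: expand (5,3) (f=8, h=5) → closed; open now [(3,2) g=4 f=10, (4,1) g=4 f=10, (5,1) g=3 f=10, (5,4) g=4 f=8, (6,1) g=2 f=10, (6,3) g=2 f=8, (7,1) g=1 f=10, (7,3) g=1 f=8]
step 5: expand (5,4) (f=8, h=4) → closed; open now [(3,2) g=4 f=10, (4,1) g=4 f=10, (5,1) g=3 f=10, (6,1) g=2 f=10, (6,3) g=2 f=8, (7,1) g=1 f=10, (7,3) g=1 f=8]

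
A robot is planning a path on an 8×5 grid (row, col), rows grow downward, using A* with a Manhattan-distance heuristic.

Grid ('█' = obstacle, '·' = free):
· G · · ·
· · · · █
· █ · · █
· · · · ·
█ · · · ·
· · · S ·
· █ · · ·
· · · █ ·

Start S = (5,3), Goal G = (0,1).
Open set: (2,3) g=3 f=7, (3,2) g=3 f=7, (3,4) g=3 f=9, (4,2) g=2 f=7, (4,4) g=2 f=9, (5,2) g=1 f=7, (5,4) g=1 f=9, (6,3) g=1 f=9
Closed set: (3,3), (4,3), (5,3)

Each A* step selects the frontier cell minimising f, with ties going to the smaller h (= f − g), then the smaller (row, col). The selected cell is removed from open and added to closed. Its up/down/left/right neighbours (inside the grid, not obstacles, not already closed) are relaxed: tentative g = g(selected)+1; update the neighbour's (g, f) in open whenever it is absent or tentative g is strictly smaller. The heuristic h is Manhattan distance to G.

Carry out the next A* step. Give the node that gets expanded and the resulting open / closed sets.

step 1: expand (2,3) (f=7, h=4) → closed; open now [(1,3) g=4 f=7, (2,2) g=4 f=7, (3,2) g=3 f=7, (3,4) g=3 f=9, (4,2) g=2 f=7, (4,4) g=2 f=9, (5,2) g=1 f=7, (5,4) g=1 f=9, (6,3) g=1 f=9]

expanded=(2,3); open=[(1,3) g=4 f=7, (2,2) g=4 f=7, (3,2) g=3 f=7, (3,4) g=3 f=9, (4,2) g=2 f=7, (4,4) g=2 f=9, (5,2) g=1 f=7, (5,4) g=1 f=9, (6,3) g=1 f=9]; closed=[(2,3), (3,3), (4,3), (5,3)]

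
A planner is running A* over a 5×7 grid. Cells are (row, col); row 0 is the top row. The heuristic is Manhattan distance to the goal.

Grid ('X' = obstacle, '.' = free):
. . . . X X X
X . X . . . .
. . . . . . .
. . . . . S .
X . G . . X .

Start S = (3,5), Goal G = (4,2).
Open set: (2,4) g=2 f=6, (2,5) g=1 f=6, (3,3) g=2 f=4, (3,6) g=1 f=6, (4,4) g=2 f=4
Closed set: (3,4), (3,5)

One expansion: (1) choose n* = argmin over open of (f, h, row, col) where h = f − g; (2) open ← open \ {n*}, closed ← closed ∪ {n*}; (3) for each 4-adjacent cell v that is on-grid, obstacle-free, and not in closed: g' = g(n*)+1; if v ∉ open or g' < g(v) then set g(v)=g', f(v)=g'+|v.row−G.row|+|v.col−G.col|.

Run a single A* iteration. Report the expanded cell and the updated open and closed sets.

step 1: expand (3,3) (f=4, h=2) → closed; open now [(2,3) g=3 f=6, (2,4) g=2 f=6, (2,5) g=1 f=6, (3,2) g=3 f=4, (3,6) g=1 f=6, (4,3) g=3 f=4, (4,4) g=2 f=4]

expanded=(3,3); open=[(2,3) g=3 f=6, (2,4) g=2 f=6, (2,5) g=1 f=6, (3,2) g=3 f=4, (3,6) g=1 f=6, (4,3) g=3 f=4, (4,4) g=2 f=4]; closed=[(3,3), (3,4), (3,5)]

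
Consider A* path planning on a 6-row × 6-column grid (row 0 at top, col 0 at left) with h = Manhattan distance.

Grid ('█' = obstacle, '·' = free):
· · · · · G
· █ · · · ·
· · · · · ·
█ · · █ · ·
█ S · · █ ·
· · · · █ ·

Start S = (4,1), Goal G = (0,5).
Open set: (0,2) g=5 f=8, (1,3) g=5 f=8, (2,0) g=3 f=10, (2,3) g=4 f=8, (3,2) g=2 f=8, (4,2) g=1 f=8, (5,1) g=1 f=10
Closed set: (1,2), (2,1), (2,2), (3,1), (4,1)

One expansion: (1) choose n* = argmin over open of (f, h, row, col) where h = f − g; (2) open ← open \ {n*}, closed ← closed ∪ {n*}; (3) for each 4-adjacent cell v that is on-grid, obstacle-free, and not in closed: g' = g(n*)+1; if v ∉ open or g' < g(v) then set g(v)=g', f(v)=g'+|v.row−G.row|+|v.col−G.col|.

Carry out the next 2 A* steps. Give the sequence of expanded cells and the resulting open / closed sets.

order=[(0,2) → (0,3)]; open=[(0,1) g=6 f=10, (0,4) g=7 f=8, (1,3) g=5 f=8, (2,0) g=3 f=10, (2,3) g=4 f=8, (3,2) g=2 f=8, (4,2) g=1 f=8, (5,1) g=1 f=10]; closed=[(0,2), (0,3), (1,2), (2,1), (2,2), (3,1), (4,1)]

step 1: expand (0,2) (f=8, h=3) → closed; open now [(0,1) g=6 f=10, (0,3) g=6 f=8, (1,3) g=5 f=8, (2,0) g=3 f=10, (2,3) g=4 f=8, (3,2) g=2 f=8, (4,2) g=1 f=8, (5,1) g=1 f=10]
step 2: expand (0,3) (f=8, h=2) → closed; open now [(0,1) g=6 f=10, (0,4) g=7 f=8, (1,3) g=5 f=8, (2,0) g=3 f=10, (2,3) g=4 f=8, (3,2) g=2 f=8, (4,2) g=1 f=8, (5,1) g=1 f=10]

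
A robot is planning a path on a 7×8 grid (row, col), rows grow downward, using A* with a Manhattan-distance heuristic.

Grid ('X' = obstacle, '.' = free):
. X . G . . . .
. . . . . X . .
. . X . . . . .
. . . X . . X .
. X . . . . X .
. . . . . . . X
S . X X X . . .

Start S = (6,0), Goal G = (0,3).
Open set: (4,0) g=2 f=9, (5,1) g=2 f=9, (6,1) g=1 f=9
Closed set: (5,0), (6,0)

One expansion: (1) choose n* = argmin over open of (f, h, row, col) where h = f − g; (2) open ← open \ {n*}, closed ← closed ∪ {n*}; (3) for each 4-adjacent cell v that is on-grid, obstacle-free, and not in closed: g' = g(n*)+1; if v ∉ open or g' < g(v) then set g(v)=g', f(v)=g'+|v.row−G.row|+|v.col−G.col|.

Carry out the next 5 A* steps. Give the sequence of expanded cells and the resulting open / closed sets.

step 1: expand (4,0) (f=9, h=7) → closed; open now [(3,0) g=3 f=9, (5,1) g=2 f=9, (6,1) g=1 f=9]
step 2: expand (3,0) (f=9, h=6) → closed; open now [(2,0) g=4 f=9, (3,1) g=4 f=9, (5,1) g=2 f=9, (6,1) g=1 f=9]
step 3: expand (2,0) (f=9, h=5) → closed; open now [(1,0) g=5 f=9, (2,1) g=5 f=9, (3,1) g=4 f=9, (5,1) g=2 f=9, (6,1) g=1 f=9]
step 4: expand (1,0) (f=9, h=4) → closed; open now [(0,0) g=6 f=9, (1,1) g=6 f=9, (2,1) g=5 f=9, (3,1) g=4 f=9, (5,1) g=2 f=9, (6,1) g=1 f=9]
step 5: expand (0,0) (f=9, h=3) → closed; open now [(1,1) g=6 f=9, (2,1) g=5 f=9, (3,1) g=4 f=9, (5,1) g=2 f=9, (6,1) g=1 f=9]

order=[(4,0) → (3,0) → (2,0) → (1,0) → (0,0)]; open=[(1,1) g=6 f=9, (2,1) g=5 f=9, (3,1) g=4 f=9, (5,1) g=2 f=9, (6,1) g=1 f=9]; closed=[(0,0), (1,0), (2,0), (3,0), (4,0), (5,0), (6,0)]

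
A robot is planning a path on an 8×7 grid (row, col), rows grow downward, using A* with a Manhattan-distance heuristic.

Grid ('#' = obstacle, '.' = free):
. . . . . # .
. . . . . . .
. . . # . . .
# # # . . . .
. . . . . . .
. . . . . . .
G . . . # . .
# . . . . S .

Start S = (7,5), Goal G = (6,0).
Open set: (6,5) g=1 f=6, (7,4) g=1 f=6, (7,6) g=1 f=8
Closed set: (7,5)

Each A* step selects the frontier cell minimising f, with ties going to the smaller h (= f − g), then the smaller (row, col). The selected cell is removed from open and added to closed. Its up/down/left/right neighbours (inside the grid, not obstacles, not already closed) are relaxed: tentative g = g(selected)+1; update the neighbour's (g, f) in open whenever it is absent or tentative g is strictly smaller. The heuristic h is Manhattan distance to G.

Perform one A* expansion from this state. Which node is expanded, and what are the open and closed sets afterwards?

step 1: expand (6,5) (f=6, h=5) → closed; open now [(5,5) g=2 f=8, (6,6) g=2 f=8, (7,4) g=1 f=6, (7,6) g=1 f=8]

expanded=(6,5); open=[(5,5) g=2 f=8, (6,6) g=2 f=8, (7,4) g=1 f=6, (7,6) g=1 f=8]; closed=[(6,5), (7,5)]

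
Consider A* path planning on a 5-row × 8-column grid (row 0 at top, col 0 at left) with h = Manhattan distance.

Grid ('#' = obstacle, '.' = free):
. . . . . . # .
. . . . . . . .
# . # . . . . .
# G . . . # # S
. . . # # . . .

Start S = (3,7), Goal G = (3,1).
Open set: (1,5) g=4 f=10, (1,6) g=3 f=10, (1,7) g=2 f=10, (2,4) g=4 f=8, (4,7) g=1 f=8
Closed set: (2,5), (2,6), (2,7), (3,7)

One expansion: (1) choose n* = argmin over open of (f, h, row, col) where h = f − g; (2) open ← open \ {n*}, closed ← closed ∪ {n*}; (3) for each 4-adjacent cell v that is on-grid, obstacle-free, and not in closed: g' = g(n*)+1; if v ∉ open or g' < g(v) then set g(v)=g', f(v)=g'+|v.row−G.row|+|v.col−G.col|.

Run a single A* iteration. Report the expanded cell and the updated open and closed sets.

step 1: expand (2,4) (f=8, h=4) → closed; open now [(1,4) g=5 f=10, (1,5) g=4 f=10, (1,6) g=3 f=10, (1,7) g=2 f=10, (2,3) g=5 f=8, (3,4) g=5 f=8, (4,7) g=1 f=8]

expanded=(2,4); open=[(1,4) g=5 f=10, (1,5) g=4 f=10, (1,6) g=3 f=10, (1,7) g=2 f=10, (2,3) g=5 f=8, (3,4) g=5 f=8, (4,7) g=1 f=8]; closed=[(2,4), (2,5), (2,6), (2,7), (3,7)]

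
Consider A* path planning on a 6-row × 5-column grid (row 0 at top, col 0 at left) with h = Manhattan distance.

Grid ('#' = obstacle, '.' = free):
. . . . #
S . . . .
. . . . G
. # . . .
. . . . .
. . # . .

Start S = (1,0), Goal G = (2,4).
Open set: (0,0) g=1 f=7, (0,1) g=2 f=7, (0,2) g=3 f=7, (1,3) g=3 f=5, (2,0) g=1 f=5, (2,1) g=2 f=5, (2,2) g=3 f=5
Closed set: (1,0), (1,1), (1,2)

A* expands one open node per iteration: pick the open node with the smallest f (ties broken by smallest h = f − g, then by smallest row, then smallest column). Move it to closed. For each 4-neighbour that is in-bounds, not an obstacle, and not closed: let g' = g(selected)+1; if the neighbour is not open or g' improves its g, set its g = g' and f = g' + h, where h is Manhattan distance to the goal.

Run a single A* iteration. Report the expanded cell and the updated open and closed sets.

expanded=(1,3); open=[(0,0) g=1 f=7, (0,1) g=2 f=7, (0,2) g=3 f=7, (0,3) g=4 f=7, (1,4) g=4 f=5, (2,0) g=1 f=5, (2,1) g=2 f=5, (2,2) g=3 f=5, (2,3) g=4 f=5]; closed=[(1,0), (1,1), (1,2), (1,3)]

step 1: expand (1,3) (f=5, h=2) → closed; open now [(0,0) g=1 f=7, (0,1) g=2 f=7, (0,2) g=3 f=7, (0,3) g=4 f=7, (1,4) g=4 f=5, (2,0) g=1 f=5, (2,1) g=2 f=5, (2,2) g=3 f=5, (2,3) g=4 f=5]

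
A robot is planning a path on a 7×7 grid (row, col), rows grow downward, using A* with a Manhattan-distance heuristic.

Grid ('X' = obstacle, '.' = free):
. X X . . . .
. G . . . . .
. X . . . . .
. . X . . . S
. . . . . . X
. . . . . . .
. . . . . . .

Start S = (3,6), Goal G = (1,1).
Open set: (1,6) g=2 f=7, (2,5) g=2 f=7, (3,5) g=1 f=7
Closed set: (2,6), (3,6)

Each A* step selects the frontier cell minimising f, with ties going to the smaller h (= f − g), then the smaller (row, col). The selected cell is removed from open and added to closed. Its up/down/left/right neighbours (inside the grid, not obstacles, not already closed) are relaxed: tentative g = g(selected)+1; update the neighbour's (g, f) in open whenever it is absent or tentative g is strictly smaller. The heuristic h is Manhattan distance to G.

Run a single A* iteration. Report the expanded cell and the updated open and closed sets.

expanded=(1,6); open=[(0,6) g=3 f=9, (1,5) g=3 f=7, (2,5) g=2 f=7, (3,5) g=1 f=7]; closed=[(1,6), (2,6), (3,6)]

step 1: expand (1,6) (f=7, h=5) → closed; open now [(0,6) g=3 f=9, (1,5) g=3 f=7, (2,5) g=2 f=7, (3,5) g=1 f=7]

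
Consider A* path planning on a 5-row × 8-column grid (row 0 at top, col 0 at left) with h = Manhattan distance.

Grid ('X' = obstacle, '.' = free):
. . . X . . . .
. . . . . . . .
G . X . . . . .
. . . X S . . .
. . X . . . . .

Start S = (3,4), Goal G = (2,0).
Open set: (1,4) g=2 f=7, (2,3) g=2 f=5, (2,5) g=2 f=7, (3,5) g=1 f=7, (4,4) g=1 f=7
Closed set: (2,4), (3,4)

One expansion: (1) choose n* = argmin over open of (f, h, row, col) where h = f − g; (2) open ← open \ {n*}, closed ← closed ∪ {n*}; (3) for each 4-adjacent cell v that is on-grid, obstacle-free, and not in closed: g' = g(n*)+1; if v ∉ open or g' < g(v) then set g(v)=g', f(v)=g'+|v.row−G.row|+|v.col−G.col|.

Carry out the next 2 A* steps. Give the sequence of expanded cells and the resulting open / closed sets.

order=[(2,3) → (1,3)]; open=[(1,2) g=4 f=7, (1,4) g=2 f=7, (2,5) g=2 f=7, (3,5) g=1 f=7, (4,4) g=1 f=7]; closed=[(1,3), (2,3), (2,4), (3,4)]

step 1: expand (2,3) (f=5, h=3) → closed; open now [(1,3) g=3 f=7, (1,4) g=2 f=7, (2,5) g=2 f=7, (3,5) g=1 f=7, (4,4) g=1 f=7]
step 2: expand (1,3) (f=7, h=4) → closed; open now [(1,2) g=4 f=7, (1,4) g=2 f=7, (2,5) g=2 f=7, (3,5) g=1 f=7, (4,4) g=1 f=7]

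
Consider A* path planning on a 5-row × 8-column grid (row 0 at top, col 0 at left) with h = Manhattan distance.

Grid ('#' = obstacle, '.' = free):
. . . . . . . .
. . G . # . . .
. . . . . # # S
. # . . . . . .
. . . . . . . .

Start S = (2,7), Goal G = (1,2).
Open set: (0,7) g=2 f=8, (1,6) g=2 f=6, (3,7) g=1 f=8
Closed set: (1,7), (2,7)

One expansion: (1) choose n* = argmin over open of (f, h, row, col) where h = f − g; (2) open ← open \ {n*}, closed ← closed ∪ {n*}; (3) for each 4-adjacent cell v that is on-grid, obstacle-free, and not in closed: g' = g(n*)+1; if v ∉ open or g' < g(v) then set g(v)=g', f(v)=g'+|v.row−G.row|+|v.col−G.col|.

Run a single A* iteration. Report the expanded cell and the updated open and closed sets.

step 1: expand (1,6) (f=6, h=4) → closed; open now [(0,6) g=3 f=8, (0,7) g=2 f=8, (1,5) g=3 f=6, (3,7) g=1 f=8]

expanded=(1,6); open=[(0,6) g=3 f=8, (0,7) g=2 f=8, (1,5) g=3 f=6, (3,7) g=1 f=8]; closed=[(1,6), (1,7), (2,7)]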